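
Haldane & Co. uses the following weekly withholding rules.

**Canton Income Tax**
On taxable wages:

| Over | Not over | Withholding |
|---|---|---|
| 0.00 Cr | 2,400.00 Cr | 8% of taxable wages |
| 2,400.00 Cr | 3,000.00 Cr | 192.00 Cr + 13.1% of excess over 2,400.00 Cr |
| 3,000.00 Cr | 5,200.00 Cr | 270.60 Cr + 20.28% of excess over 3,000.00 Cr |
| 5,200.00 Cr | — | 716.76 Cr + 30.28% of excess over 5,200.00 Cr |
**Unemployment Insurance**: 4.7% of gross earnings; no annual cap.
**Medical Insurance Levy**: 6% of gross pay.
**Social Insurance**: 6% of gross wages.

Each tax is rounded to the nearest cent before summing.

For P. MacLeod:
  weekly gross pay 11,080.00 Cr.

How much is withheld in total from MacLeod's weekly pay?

Canton Income Tax: taxable = 11,080.00 Cr
  716.76 Cr + 30.28% × (11,080.00 Cr − 5,200.00 Cr) = 716.76 Cr + 30.28% × 5,880.00 Cr = 2,497.22 Cr
Unemployment Insurance: 4.7% × 11,080.00 Cr = 520.76 Cr
Medical Insurance Levy: 6% × 11,080.00 Cr = 664.80 Cr
Social Insurance: 6% × 11,080.00 Cr = 664.80 Cr
Total: 2,497.22 Cr + 520.76 Cr + 664.80 Cr + 664.80 Cr = 4,347.58 Cr

4,347.58 Cr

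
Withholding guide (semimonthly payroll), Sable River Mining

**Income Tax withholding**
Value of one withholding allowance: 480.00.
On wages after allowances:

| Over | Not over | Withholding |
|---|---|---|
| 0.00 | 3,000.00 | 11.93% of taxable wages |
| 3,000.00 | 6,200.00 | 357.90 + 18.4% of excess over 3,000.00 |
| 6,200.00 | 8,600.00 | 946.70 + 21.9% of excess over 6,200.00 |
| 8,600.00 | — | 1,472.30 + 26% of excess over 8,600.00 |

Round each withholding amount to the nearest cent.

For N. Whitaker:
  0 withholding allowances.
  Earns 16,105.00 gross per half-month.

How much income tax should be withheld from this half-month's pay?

3,423.60

Income Tax: taxable = 16,105.00
  1,472.30 + 26% × (16,105.00 − 8,600.00) = 1,472.30 + 26% × 7,505.00 = 3,423.60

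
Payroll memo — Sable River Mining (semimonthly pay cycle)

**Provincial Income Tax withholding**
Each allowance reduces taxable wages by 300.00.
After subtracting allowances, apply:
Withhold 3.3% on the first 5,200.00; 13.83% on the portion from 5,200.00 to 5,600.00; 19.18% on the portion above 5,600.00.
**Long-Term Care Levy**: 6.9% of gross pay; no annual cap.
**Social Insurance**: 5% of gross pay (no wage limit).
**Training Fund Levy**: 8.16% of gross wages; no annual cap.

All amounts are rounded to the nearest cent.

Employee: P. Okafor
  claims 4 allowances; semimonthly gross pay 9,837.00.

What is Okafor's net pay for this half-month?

Provincial Income Tax: taxable = 9,837.00 − 4×300.00 = 8,637.00
  226.92 + 19.18% × (8,637.00 − 5,600.00) = 226.92 + 19.18% × 3,037.00 = 809.42
Long-Term Care Levy: 6.9% × 9,837.00 = 678.75
Social Insurance: 5% × 9,837.00 = 491.85
Training Fund Levy: 8.16% × 9,837.00 = 802.70
Total withheld: 809.42 + 678.75 + 491.85 + 802.70 = 2,782.72
Net pay: 9,837.00 − 2,782.72 = 7,054.28

7,054.28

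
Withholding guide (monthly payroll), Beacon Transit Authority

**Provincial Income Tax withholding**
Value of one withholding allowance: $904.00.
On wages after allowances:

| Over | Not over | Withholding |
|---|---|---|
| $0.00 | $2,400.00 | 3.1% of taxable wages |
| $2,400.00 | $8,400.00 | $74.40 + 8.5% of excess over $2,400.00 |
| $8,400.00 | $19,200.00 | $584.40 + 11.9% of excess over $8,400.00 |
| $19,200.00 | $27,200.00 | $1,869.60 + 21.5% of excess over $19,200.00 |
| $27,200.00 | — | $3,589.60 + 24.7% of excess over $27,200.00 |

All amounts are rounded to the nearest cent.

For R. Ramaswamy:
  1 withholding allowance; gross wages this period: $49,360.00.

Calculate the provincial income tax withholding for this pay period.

$8,839.83

Provincial Income Tax: taxable = $49,360.00 − 1×$904.00 = $48,456.00
  $3,589.60 + 24.7% × ($48,456.00 − $27,200.00) = $3,589.60 + 24.7% × $21,256.00 = $8,839.83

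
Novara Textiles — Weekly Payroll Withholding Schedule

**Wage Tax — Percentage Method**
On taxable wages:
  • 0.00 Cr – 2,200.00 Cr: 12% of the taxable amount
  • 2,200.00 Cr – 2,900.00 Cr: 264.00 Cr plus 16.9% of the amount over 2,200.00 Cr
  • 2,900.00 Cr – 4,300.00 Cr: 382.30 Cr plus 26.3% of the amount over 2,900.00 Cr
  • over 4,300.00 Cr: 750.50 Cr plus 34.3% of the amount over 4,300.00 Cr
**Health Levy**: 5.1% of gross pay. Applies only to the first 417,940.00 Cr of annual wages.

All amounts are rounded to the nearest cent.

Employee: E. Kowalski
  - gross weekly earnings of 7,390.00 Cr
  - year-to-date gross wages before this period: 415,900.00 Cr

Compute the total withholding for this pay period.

Wage Tax: taxable = 7,390.00 Cr
  750.50 Cr + 34.3% × (7,390.00 Cr − 4,300.00 Cr) = 750.50 Cr + 34.3% × 3,090.00 Cr = 1,810.37 Cr
Health Levy: cap 417,940.00 Cr − YTD 415,900.00 Cr = 2,040.00 Cr subject; 5.1% × 2,040.00 Cr = 104.04 Cr
Total: 1,810.37 Cr + 104.04 Cr = 1,914.41 Cr

1,914.41 Cr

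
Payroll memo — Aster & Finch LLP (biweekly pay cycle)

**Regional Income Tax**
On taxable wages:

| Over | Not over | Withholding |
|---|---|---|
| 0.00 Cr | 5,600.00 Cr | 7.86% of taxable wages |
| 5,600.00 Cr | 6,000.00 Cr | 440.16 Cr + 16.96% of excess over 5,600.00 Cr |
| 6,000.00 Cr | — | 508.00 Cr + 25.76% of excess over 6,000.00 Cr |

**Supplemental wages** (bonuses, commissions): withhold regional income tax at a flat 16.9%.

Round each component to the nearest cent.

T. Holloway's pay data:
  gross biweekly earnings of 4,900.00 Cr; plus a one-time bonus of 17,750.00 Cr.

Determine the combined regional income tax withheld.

3,384.89 Cr

Regional Income Tax: taxable = 4,900.00 Cr
  7.86% × 4,900.00 Cr = 385.14 Cr
Supplemental (16.9% flat on bonus): 16.9% × 17,750.00 Cr = 2,999.75 Cr
Total regional income tax: 385.14 Cr + 2,999.75 Cr = 3,384.89 Cr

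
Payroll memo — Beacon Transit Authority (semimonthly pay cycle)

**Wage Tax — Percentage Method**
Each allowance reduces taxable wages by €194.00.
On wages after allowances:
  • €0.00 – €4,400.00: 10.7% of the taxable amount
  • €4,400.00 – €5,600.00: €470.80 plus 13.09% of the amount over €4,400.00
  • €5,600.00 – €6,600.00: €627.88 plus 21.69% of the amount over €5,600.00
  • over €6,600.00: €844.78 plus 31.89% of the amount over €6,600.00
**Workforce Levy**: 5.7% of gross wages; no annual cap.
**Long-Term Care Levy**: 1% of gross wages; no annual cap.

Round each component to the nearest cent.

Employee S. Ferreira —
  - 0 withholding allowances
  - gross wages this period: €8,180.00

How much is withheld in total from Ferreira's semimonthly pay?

€1,896.70

Wage Tax: taxable = €8,180.00
  €844.78 + 31.89% × (€8,180.00 − €6,600.00) = €844.78 + 31.89% × €1,580.00 = €1,348.64
Workforce Levy: 5.7% × €8,180.00 = €466.26
Long-Term Care Levy: 1% × €8,180.00 = €81.80
Total: €1,348.64 + €466.26 + €81.80 = €1,896.70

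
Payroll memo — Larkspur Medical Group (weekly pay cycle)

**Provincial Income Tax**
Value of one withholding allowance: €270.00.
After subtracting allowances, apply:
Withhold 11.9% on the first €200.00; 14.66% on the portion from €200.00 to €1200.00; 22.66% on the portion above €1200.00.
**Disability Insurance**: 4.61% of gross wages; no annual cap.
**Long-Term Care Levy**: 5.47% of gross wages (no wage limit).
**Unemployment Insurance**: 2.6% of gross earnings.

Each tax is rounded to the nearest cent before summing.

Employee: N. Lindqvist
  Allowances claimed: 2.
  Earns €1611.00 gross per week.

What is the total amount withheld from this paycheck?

Provincial Income Tax: taxable = €1611.00 − 2×€270.00 = €1071.00
  €23.80 + 14.66% × (€1071.00 − €200.00) = €23.80 + 14.66% × €871.00 = €151.49
Disability Insurance: 4.61% × €1611.00 = €74.27
Long-Term Care Levy: 5.47% × €1611.00 = €88.12
Unemployment Insurance: 2.6% × €1611.00 = €41.89
Total: €151.49 + €74.27 + €88.12 + €41.89 = €355.77

€355.77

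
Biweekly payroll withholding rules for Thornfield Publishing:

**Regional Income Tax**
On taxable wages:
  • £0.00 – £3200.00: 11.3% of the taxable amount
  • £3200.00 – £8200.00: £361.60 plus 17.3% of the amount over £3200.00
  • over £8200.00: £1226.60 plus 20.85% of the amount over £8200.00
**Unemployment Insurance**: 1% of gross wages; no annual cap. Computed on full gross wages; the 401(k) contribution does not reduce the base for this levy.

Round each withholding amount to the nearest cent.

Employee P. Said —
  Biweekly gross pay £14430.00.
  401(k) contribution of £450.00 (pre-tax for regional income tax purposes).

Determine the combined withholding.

Regional Income Tax: taxable = £14430.00 − £450.00 = £13980.00
  £1226.60 + 20.85% × (£13980.00 − £8200.00) = £1226.60 + 20.85% × £5780.00 = £2431.73
Unemployment Insurance: 1% × £14430.00 = £144.30
Total: £2431.73 + £144.30 = £2576.03

£2576.03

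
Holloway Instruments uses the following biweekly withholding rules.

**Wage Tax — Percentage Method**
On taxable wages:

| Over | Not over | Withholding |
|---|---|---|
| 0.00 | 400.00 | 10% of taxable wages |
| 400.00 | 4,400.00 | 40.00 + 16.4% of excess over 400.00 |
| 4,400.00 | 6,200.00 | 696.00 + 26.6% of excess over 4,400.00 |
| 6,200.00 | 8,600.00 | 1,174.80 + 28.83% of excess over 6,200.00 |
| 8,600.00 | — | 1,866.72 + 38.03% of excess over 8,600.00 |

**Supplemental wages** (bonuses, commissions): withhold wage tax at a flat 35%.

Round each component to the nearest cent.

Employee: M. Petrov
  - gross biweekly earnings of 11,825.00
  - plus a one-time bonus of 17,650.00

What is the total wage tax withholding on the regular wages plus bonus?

Wage Tax: taxable = 11,825.00
  1,866.72 + 38.03% × (11,825.00 − 8,600.00) = 1,866.72 + 38.03% × 3,225.00 = 3,093.19
Supplemental (35% flat on bonus): 35% × 17,650.00 = 6,177.50
Total wage tax: 3,093.19 + 6,177.50 = 9,270.69

9,270.69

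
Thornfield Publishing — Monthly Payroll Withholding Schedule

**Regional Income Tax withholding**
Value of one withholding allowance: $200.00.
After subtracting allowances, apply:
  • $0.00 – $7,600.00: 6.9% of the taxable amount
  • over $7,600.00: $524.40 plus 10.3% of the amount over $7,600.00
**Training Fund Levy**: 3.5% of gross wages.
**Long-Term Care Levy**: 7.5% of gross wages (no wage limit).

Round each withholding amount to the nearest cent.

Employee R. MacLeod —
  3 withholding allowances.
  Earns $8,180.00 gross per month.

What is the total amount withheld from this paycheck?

$1,422.82

Regional Income Tax: taxable = $8,180.00 − 3×$200.00 = $7,580.00
  6.9% × $7,580.00 = $523.02
Training Fund Levy: 3.5% × $8,180.00 = $286.30
Long-Term Care Levy: 7.5% × $8,180.00 = $613.50
Total: $523.02 + $286.30 + $613.50 = $1,422.82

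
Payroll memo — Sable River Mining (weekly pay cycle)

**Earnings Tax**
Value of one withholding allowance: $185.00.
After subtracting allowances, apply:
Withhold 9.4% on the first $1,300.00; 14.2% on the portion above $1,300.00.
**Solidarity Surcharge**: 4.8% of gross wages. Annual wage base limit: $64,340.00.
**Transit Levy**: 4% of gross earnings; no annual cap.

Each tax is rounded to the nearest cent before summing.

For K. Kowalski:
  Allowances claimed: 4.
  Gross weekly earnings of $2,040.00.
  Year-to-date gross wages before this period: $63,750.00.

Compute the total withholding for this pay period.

Earnings Tax: taxable = $2,040.00 − 4×$185.00 = $1,300.00
  9.4% × $1,300.00 = $122.20
Solidarity Surcharge: cap $64,340.00 − YTD $63,750.00 = $590.00 subject; 4.8% × $590.00 = $28.32
Transit Levy: 4% × $2,040.00 = $81.60
Total: $122.20 + $28.32 + $81.60 = $232.12

$232.12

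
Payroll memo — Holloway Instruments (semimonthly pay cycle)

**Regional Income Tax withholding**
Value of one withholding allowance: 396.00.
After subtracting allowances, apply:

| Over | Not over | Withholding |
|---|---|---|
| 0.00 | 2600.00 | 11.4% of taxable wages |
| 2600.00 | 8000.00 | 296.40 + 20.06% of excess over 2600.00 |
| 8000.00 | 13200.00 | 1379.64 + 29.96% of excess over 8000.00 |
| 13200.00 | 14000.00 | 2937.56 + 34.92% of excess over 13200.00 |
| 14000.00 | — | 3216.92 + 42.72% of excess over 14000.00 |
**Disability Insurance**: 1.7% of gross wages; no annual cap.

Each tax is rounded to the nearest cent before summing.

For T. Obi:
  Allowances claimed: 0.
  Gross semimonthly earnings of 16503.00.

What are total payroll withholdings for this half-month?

4566.75

Regional Income Tax: taxable = 16503.00
  3216.92 + 42.72% × (16503.00 − 14000.00) = 3216.92 + 42.72% × 2503.00 = 4286.20
Disability Insurance: 1.7% × 16503.00 = 280.55
Total: 4286.20 + 280.55 = 4566.75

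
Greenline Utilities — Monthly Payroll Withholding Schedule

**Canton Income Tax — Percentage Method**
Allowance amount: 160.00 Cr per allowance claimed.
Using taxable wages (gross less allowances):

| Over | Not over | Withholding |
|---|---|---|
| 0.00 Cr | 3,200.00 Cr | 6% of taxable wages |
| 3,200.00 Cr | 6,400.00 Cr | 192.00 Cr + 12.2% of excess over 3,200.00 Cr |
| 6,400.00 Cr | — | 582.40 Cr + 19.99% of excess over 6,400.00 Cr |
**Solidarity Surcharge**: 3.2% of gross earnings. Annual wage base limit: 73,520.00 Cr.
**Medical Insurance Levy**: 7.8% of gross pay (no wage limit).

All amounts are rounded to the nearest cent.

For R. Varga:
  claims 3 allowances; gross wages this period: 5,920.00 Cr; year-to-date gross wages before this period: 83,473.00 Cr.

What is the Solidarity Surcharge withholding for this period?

0.00 Cr

Solidarity Surcharge: YTD 83,473.00 Cr ≥ cap 73,520.00 Cr → 0.00 Cr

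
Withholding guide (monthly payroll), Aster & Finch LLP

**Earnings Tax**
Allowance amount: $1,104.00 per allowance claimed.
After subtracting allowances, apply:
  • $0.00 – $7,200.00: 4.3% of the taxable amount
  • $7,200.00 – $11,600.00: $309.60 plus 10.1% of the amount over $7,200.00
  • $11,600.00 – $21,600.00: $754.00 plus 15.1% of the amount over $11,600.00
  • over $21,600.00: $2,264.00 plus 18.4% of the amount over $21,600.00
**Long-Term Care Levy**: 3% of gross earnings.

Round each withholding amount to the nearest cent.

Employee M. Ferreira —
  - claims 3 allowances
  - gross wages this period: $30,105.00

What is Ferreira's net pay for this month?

Earnings Tax: taxable = $30,105.00 − 3×$1,104.00 = $26,793.00
  $2,264.00 + 18.4% × ($26,793.00 − $21,600.00) = $2,264.00 + 18.4% × $5,193.00 = $3,219.51
Long-Term Care Levy: 3% × $30,105.00 = $903.15
Total withheld: $3,219.51 + $903.15 = $4,122.66
Net pay: $30,105.00 − $4,122.66 = $25,982.34

$25,982.34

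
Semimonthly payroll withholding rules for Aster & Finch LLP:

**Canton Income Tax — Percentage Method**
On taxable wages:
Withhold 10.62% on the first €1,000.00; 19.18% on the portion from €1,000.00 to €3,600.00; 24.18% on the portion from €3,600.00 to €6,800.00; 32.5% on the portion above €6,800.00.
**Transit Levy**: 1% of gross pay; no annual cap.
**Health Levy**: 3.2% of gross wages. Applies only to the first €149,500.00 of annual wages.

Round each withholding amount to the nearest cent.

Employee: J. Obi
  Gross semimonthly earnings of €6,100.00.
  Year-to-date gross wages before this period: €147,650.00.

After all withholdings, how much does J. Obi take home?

€4,770.42

Canton Income Tax: taxable = €6,100.00
  €604.88 + 24.18% × (€6,100.00 − €3,600.00) = €604.88 + 24.18% × €2,500.00 = €1,209.38
Transit Levy: 1% × €6,100.00 = €61.00
Health Levy: cap €149,500.00 − YTD €147,650.00 = €1,850.00 subject; 3.2% × €1,850.00 = €59.20
Total withheld: €1,209.38 + €61.00 + €59.20 = €1,329.58
Net pay: €6,100.00 − €1,329.58 = €4,770.42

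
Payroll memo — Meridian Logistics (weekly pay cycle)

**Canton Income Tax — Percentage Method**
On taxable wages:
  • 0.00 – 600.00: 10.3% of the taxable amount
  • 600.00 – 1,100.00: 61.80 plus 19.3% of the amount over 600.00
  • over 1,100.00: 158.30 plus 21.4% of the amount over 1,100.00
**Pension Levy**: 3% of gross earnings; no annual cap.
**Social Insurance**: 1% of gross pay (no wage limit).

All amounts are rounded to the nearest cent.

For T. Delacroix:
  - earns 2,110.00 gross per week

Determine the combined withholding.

Canton Income Tax: taxable = 2,110.00
  158.30 + 21.4% × (2,110.00 − 1,100.00) = 158.30 + 21.4% × 1,010.00 = 374.44
Pension Levy: 3% × 2,110.00 = 63.30
Social Insurance: 1% × 2,110.00 = 21.10
Total: 374.44 + 63.30 + 21.10 = 458.84

458.84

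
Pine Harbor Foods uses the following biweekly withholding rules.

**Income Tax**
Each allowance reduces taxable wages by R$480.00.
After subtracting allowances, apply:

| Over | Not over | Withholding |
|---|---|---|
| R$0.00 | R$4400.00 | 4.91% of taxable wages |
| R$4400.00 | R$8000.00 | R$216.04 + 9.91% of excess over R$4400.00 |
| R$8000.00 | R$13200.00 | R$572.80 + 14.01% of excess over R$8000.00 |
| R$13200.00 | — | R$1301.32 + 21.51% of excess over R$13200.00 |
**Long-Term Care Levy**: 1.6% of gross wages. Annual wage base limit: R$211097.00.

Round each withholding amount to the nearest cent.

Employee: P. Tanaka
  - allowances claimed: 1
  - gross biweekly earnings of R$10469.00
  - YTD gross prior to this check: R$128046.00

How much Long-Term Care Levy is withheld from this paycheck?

Long-Term Care Levy: 1.6% × R$10469.00 = R$167.50

R$167.50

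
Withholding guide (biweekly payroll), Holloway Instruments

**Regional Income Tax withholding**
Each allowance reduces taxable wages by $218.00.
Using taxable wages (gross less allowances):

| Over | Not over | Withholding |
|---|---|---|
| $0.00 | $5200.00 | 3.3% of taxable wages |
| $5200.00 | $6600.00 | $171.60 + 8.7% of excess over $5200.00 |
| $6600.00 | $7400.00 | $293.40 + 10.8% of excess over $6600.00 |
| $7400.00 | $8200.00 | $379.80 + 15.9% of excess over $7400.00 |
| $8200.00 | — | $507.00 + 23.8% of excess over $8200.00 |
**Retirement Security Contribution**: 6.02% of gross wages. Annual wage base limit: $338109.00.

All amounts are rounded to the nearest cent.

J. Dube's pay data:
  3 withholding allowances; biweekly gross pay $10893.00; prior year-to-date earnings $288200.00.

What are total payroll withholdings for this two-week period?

$1648.04

Regional Income Tax: taxable = $10893.00 − 3×$218.00 = $10239.00
  $507.00 + 23.8% × ($10239.00 − $8200.00) = $507.00 + 23.8% × $2039.00 = $992.28
Retirement Security Contribution: 6.02% × $10893.00 = $655.76
Total: $992.28 + $655.76 = $1648.04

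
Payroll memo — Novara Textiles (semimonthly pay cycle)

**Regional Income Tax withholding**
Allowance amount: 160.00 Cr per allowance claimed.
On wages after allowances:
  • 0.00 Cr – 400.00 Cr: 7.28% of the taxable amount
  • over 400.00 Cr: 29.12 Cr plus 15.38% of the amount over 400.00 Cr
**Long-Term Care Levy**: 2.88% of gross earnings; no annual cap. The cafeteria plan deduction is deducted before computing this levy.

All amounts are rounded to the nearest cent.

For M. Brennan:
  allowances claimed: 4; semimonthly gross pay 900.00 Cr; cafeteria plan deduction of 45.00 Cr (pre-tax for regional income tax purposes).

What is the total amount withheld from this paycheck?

40.27 Cr

Regional Income Tax: taxable = 900.00 Cr − 45.00 Cr − 4×160.00 Cr = 215.00 Cr
  7.28% × 215.00 Cr = 15.65 Cr
Long-Term Care Levy: 2.88% × 855.00 Cr = 24.62 Cr
Total: 15.65 Cr + 24.62 Cr = 40.27 Cr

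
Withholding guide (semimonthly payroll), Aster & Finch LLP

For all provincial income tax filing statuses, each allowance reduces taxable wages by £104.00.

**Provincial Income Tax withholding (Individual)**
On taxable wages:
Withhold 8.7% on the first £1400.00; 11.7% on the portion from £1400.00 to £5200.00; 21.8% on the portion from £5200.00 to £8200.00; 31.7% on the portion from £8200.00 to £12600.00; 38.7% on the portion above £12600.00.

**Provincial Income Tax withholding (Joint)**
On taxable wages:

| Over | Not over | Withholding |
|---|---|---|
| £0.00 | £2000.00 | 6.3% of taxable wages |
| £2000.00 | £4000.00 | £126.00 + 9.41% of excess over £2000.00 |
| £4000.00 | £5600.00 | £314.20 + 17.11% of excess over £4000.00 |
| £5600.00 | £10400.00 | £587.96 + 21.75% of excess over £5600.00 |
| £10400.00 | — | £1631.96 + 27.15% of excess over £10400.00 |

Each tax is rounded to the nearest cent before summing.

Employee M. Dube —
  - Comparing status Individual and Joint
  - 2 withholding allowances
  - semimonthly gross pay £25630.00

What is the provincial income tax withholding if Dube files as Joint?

Provincial Income Tax (Joint): taxable = £25630.00 − 2×£104.00 = £25422.00
  £1631.96 + 27.15% × (£25422.00 − £10400.00) = £1631.96 + 27.15% × £15022.00 = £5710.43

£5710.43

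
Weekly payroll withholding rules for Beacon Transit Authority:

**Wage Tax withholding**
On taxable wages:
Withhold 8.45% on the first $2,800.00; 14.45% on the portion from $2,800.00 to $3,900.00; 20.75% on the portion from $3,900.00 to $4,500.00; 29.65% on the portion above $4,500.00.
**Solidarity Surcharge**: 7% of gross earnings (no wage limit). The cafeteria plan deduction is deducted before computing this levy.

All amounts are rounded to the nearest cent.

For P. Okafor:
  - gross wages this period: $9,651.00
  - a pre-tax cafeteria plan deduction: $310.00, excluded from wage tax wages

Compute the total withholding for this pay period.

$2,609.28

Wage Tax: taxable = $9,651.00 − $310.00 = $9,341.00
  $520.05 + 29.65% × ($9,341.00 − $4,500.00) = $520.05 + 29.65% × $4,841.00 = $1,955.41
Solidarity Surcharge: 7% × $9,341.00 = $653.87
Total: $1,955.41 + $653.87 = $2,609.28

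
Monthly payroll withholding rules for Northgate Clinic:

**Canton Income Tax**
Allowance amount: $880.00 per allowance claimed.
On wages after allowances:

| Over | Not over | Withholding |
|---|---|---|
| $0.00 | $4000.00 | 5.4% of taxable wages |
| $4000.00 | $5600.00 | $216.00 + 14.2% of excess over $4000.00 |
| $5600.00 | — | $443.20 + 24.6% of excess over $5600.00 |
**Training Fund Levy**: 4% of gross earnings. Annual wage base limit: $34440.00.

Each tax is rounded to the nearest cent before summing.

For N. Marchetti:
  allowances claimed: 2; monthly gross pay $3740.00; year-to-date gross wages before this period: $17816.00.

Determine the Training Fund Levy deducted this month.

$149.60

Training Fund Levy: 4% × $3740.00 = $149.60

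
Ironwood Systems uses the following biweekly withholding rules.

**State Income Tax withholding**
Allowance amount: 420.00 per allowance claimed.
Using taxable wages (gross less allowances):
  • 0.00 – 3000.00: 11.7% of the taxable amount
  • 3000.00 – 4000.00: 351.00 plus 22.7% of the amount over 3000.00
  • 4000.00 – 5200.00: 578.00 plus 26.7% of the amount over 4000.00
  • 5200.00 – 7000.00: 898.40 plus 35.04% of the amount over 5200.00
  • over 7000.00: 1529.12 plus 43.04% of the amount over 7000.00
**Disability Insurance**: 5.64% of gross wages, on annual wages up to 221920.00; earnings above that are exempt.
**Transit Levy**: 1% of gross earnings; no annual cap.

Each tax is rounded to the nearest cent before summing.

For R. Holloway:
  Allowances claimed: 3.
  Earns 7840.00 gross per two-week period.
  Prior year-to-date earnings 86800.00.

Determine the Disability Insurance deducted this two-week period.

442.18

Disability Insurance: 5.64% × 7840.00 = 442.18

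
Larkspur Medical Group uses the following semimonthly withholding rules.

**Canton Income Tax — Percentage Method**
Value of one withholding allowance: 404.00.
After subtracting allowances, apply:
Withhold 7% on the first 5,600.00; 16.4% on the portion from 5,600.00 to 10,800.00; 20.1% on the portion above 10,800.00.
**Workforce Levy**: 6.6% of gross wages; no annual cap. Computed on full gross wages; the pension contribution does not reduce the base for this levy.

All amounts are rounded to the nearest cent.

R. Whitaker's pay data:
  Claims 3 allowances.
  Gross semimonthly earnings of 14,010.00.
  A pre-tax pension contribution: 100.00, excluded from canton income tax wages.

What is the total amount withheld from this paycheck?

Canton Income Tax: taxable = 14,010.00 − 100.00 − 3×404.00 = 12,698.00
  1,244.80 + 20.1% × (12,698.00 − 10,800.00) = 1,244.80 + 20.1% × 1,898.00 = 1,626.30
Workforce Levy: 6.6% × 14,010.00 = 924.66
Total: 1,626.30 + 924.66 = 2,550.96

2,550.96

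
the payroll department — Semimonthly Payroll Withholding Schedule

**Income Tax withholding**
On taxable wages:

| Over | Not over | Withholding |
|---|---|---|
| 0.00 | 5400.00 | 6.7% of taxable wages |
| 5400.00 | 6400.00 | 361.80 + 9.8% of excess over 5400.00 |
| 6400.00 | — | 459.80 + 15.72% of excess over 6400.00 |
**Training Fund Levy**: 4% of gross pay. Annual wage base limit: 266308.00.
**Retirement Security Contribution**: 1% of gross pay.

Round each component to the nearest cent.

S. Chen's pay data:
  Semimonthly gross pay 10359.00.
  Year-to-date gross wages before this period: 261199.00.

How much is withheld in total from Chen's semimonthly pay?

Income Tax: taxable = 10359.00
  459.80 + 15.72% × (10359.00 − 6400.00) = 459.80 + 15.72% × 3959.00 = 1082.15
Training Fund Levy: cap 266308.00 − YTD 261199.00 = 5109.00 subject; 4% × 5109.00 = 204.36
Retirement Security Contribution: 1% × 10359.00 = 103.59
Total: 1082.15 + 204.36 + 103.59 = 1390.10

1390.10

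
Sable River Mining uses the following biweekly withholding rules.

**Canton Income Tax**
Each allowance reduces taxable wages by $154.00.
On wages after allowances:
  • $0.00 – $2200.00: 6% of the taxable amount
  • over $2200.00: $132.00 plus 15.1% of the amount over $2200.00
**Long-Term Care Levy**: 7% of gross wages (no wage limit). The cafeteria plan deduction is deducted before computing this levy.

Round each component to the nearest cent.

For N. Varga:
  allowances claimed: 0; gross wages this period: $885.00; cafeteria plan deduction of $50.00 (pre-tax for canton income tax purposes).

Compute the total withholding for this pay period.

$108.55

Canton Income Tax: taxable = $885.00 − $50.00 = $835.00
  6% × $835.00 = $50.10
Long-Term Care Levy: 7% × $835.00 = $58.45
Total: $50.10 + $58.45 = $108.55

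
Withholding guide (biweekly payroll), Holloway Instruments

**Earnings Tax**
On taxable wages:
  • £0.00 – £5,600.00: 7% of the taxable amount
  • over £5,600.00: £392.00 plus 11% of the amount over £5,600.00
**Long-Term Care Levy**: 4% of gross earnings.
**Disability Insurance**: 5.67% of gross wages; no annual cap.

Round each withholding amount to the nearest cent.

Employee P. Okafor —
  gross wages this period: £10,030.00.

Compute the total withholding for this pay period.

Earnings Tax: taxable = £10,030.00
  £392.00 + 11% × (£10,030.00 − £5,600.00) = £392.00 + 11% × £4,430.00 = £879.30
Long-Term Care Levy: 4% × £10,030.00 = £401.20
Disability Insurance: 5.67% × £10,030.00 = £568.70
Total: £879.30 + £401.20 + £568.70 = £1,849.20

£1,849.20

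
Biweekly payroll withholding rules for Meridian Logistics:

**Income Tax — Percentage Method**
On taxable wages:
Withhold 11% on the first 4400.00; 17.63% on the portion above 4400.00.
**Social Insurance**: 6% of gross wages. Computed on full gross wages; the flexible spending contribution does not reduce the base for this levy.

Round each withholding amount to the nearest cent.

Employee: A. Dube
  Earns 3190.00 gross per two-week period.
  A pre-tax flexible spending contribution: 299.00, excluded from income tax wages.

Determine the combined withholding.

509.41

Income Tax: taxable = 3190.00 − 299.00 = 2891.00
  11% × 2891.00 = 318.01
Social Insurance: 6% × 3190.00 = 191.40
Total: 318.01 + 191.40 = 509.41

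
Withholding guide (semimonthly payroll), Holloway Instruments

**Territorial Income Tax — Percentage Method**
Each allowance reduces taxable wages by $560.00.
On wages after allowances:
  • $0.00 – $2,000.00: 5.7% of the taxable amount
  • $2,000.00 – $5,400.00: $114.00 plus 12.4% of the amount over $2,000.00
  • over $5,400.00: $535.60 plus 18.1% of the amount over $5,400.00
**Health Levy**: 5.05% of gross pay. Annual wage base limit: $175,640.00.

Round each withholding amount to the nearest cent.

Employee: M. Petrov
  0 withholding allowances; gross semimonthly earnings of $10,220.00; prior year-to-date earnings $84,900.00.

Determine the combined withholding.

Territorial Income Tax: taxable = $10,220.00
  $535.60 + 18.1% × ($10,220.00 − $5,400.00) = $535.60 + 18.1% × $4,820.00 = $1,408.02
Health Levy: 5.05% × $10,220.00 = $516.11
Total: $1,408.02 + $516.11 = $1,924.13

$1,924.13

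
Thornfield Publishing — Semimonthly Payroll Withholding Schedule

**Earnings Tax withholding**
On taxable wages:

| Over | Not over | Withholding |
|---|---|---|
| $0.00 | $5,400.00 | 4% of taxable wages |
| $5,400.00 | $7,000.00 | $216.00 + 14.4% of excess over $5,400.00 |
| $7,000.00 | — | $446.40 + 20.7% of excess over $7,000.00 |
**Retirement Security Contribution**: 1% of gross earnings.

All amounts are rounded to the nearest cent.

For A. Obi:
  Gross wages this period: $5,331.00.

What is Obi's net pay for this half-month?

Earnings Tax: taxable = $5,331.00
  4% × $5,331.00 = $213.24
Retirement Security Contribution: 1% × $5,331.00 = $53.31
Total withheld: $213.24 + $53.31 = $266.55
Net pay: $5,331.00 − $266.55 = $5,064.45

$5,064.45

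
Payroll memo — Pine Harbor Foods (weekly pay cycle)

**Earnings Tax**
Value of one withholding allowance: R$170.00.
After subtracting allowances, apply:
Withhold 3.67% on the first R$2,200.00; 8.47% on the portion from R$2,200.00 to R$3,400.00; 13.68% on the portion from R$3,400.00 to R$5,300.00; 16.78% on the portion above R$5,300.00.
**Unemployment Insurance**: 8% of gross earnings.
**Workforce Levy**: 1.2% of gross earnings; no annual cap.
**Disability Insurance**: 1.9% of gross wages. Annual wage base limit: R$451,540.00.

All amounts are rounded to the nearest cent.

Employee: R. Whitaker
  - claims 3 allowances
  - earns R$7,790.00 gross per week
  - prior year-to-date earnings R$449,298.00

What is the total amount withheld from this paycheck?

Earnings Tax: taxable = R$7,790.00 − 3×R$170.00 = R$7,280.00
  R$442.30 + 16.78% × (R$7,280.00 − R$5,300.00) = R$442.30 + 16.78% × R$1,980.00 = R$774.54
Unemployment Insurance: 8% × R$7,790.00 = R$623.20
Workforce Levy: 1.2% × R$7,790.00 = R$93.48
Disability Insurance: cap R$451,540.00 − YTD R$449,298.00 = R$2,242.00 subject; 1.9% × R$2,242.00 = R$42.60
Total: R$774.54 + R$623.20 + R$93.48 + R$42.60 = R$1,533.82

R$1,533.82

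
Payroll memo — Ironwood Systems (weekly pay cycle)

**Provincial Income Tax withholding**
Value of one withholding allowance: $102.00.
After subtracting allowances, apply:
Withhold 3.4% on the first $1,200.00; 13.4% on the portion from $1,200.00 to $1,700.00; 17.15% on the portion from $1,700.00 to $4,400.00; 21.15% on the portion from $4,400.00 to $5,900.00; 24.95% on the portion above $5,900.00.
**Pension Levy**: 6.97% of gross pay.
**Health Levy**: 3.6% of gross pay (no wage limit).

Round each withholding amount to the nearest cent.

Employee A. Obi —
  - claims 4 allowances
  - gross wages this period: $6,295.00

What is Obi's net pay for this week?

$4,744.27

Provincial Income Tax: taxable = $6,295.00 − 4×$102.00 = $5,887.00
  $570.85 + 21.15% × ($5,887.00 − $4,400.00) = $570.85 + 21.15% × $1,487.00 = $885.35
Pension Levy: 6.97% × $6,295.00 = $438.76
Health Levy: 3.6% × $6,295.00 = $226.62
Total withheld: $885.35 + $438.76 + $226.62 = $1,550.73
Net pay: $6,295.00 − $1,550.73 = $4,744.27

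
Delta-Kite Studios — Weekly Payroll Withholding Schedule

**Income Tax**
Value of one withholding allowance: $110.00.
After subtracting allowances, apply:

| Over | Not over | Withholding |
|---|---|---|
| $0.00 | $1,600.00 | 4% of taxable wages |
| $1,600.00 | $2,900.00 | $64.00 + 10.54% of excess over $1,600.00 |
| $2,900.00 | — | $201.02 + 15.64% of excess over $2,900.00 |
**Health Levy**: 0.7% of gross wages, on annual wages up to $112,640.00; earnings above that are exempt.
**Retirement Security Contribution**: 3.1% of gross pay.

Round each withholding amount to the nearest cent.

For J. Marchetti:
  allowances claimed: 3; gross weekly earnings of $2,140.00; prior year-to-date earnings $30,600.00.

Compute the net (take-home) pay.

Income Tax: taxable = $2,140.00 − 3×$110.00 = $1,810.00
  $64.00 + 10.54% × ($1,810.00 − $1,600.00) = $64.00 + 10.54% × $210.00 = $86.13
Health Levy: 0.7% × $2,140.00 = $14.98
Retirement Security Contribution: 3.1% × $2,140.00 = $66.34
Total withheld: $86.13 + $14.98 + $66.34 = $167.45
Net pay: $2,140.00 − $167.45 = $1,972.55

$1,972.55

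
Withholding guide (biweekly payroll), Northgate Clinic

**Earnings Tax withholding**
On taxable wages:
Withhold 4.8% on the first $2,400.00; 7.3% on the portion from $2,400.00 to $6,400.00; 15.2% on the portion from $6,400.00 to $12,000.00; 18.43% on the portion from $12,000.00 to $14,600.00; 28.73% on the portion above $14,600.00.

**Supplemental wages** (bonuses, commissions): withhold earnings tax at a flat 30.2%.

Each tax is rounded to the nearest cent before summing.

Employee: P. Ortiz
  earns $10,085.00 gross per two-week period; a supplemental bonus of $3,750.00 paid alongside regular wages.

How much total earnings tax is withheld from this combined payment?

$2,099.82

Earnings Tax: taxable = $10,085.00
  $407.20 + 15.2% × ($10,085.00 − $6,400.00) = $407.20 + 15.2% × $3,685.00 = $967.32
Supplemental (30.2% flat on bonus): 30.2% × $3,750.00 = $1,132.50
Total earnings tax: $967.32 + $1,132.50 = $2,099.82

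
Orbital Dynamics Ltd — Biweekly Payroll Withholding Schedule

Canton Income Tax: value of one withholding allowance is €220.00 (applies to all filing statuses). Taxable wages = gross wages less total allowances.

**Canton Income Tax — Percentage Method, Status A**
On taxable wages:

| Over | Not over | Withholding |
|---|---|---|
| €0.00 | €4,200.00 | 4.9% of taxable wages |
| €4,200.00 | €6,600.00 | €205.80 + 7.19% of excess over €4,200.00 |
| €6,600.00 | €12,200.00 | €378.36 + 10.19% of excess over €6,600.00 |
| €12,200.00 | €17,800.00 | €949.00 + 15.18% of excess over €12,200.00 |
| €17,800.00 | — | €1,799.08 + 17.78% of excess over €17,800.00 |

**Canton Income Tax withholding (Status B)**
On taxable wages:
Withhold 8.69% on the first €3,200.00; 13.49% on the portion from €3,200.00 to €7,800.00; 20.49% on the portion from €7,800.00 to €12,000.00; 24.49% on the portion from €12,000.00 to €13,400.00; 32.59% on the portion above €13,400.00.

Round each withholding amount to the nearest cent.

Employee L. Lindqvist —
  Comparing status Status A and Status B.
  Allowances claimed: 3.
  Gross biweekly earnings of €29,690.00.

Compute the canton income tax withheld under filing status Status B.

€7,195.88

Canton Income Tax (Status B): taxable = €29,690.00 − 3×€220.00 = €29,030.00
  €2,102.06 + 32.59% × (€29,030.00 − €13,400.00) = €2,102.06 + 32.59% × €15,630.00 = €7,195.88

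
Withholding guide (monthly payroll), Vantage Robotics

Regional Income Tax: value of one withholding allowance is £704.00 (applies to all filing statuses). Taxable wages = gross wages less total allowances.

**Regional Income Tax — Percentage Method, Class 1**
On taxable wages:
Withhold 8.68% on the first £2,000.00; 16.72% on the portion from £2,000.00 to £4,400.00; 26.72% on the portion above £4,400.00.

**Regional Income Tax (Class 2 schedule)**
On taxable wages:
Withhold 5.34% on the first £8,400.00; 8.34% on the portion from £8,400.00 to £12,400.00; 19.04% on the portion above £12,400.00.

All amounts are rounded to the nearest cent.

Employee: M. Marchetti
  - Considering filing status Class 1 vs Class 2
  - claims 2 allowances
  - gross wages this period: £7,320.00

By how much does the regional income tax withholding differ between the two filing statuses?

£663.19

Regional Income Tax (Class 1): taxable = £7,320.00 − 2×£704.00 = £5,912.00
  £574.88 + 26.72% × (£5,912.00 − £4,400.00) = £574.88 + 26.72% × £1,512.00 = £978.89
Regional Income Tax (Class 2): taxable = £7,320.00 − 2×£704.00 = £5,912.00
  5.34% × £5,912.00 = £315.70
Difference: |£978.89 − £315.70| = £663.19 (higher under Class 1)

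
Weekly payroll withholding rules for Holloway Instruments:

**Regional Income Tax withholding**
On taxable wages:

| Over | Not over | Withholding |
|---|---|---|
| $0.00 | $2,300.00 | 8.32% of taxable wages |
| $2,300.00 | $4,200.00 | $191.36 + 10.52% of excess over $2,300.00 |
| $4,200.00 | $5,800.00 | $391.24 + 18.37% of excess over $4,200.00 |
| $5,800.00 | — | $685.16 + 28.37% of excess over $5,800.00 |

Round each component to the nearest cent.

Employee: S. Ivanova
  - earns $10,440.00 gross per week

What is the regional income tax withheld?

$2,001.53

Regional Income Tax: taxable = $10,440.00
  $685.16 + 28.37% × ($10,440.00 − $5,800.00) = $685.16 + 28.37% × $4,640.00 = $2,001.53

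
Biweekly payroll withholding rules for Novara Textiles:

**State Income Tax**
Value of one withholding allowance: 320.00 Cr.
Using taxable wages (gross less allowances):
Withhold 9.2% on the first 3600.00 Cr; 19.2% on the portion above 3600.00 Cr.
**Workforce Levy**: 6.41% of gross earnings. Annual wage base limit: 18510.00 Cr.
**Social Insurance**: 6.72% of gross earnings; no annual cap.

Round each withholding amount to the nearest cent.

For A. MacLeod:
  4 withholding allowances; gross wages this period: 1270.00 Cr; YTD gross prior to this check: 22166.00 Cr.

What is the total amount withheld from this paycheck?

State Income Tax: taxable = 1270.00 Cr − 4×320.00 Cr = -10.00 Cr
  Taxable ≤ 0 → 0.00 Cr
Workforce Levy: YTD 22166.00 Cr ≥ cap 18510.00 Cr → 0.00 Cr
Social Insurance: 6.72% × 1270.00 Cr = 85.34 Cr
Total: 0.00 Cr + 0.00 Cr + 85.34 Cr = 85.34 Cr

85.34 Cr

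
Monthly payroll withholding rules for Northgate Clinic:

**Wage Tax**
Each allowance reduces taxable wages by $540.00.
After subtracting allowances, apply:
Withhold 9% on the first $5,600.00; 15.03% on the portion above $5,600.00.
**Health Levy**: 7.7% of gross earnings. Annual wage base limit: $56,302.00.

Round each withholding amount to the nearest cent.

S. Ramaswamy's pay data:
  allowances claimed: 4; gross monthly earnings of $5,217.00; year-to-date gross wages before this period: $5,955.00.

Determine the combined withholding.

Wage Tax: taxable = $5,217.00 − 4×$540.00 = $3,057.00
  9% × $3,057.00 = $275.13
Health Levy: 7.7% × $5,217.00 = $401.71
Total: $275.13 + $401.71 = $676.84

$676.84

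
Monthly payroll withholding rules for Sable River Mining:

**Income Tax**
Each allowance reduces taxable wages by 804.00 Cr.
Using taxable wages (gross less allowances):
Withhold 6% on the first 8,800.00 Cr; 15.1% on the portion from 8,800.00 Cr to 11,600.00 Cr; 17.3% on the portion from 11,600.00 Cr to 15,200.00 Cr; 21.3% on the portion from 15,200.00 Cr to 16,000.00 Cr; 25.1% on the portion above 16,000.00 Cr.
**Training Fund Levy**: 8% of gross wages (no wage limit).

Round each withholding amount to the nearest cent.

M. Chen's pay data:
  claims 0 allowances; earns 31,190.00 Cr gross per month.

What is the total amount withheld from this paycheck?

Income Tax: taxable = 31,190.00 Cr
  1,744.00 Cr + 25.1% × (31,190.00 Cr − 16,000.00 Cr) = 1,744.00 Cr + 25.1% × 15,190.00 Cr = 5,556.69 Cr
Training Fund Levy: 8% × 31,190.00 Cr = 2,495.20 Cr
Total: 5,556.69 Cr + 2,495.20 Cr = 8,051.89 Cr

8,051.89 Cr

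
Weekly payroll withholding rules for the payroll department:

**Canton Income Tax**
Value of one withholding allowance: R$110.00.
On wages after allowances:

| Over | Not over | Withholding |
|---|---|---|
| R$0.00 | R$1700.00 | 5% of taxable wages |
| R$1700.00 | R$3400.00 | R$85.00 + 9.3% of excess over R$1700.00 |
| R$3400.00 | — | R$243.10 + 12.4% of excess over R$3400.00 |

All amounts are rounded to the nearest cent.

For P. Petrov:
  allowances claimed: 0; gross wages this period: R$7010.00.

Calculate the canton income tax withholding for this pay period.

R$690.74

Canton Income Tax: taxable = R$7010.00
  R$243.10 + 12.4% × (R$7010.00 − R$3400.00) = R$243.10 + 12.4% × R$3610.00 = R$690.74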